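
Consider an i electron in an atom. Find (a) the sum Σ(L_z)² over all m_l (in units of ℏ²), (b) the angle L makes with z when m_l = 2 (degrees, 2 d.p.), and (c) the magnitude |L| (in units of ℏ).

Σ(L_z)² = 182 ℏ²; θ(m_l=2) ≈ 72.02°; |L| = √42 ℏ ≈ 6.481ℏ

For an i orbital, l = 6.
Σ m_l² = 182, so Σ(L_z)² = 182 ℏ².
For m_l = 2: cos θ = 2/√42, θ ≈ 72.02°.
|L| = ℏ√(6·7) = √42 ℏ ≈ 6.481ℏ.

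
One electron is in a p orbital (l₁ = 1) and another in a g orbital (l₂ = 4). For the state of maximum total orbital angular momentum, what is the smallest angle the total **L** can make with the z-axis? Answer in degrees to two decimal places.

θ_min ≈ 24.09°

The total orbital quantum number L ranges from |l₁ − l₂| to l₁ + l₂ in integer steps.
Allowed values: L = 3, 4, 5.
The maximum is L = 5, with |L_tot| = ℏ√(5·6) = √30 ℏ.
The minimum angle with z is arccos(5/√30) ≈ 24.09°.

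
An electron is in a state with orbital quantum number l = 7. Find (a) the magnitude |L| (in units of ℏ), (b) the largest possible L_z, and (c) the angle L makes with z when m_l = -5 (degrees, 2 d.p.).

|L| = ℏ√(7·8) = 2√14 ℏ ≈ 7.483ℏ.
L_z,max = lℏ = 7ℏ.
For m_l = -5: cos θ = -5/√56, θ ≈ 131.92°.

|L| = 2√14 ℏ ≈ 7.483ℏ; L_z,max = 7ℏ; θ(m_l=-5) ≈ 131.92°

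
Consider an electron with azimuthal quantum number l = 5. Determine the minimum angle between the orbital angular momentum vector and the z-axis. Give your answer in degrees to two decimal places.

θ_min ≈ 24.09°

|L|² = l(l+1)ℏ² = 30ℏ², so |L| = √30 ℏ.
The smallest angle corresponds to the largest L_z, i.e. m_l = l = 5, giving L_z = 5ℏ.
cos θ_min = 5/√30, so θ_min ≈ 24.09°.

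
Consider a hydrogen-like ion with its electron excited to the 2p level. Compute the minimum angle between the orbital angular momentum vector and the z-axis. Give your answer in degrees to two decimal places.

θ_min ≈ 45.00°

The 2p level has l = 1.
|L| = √(l(l+1)) ℏ = √2 ℏ.
The smallest angle corresponds to the largest L_z, i.e. m_l = l = 1, giving L_z = 1ℏ.
cos θ_min = 1/√2, so θ_min ≈ 45.00°.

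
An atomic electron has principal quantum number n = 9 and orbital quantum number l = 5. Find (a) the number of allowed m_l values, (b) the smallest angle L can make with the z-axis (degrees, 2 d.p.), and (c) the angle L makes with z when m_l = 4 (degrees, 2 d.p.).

11 values; θ_min ≈ 24.09°; θ(m_l=4) ≈ 43.09°

There are 2l+1 = 11 values of m_l.
cos θ_min = 5/√30, so θ_min ≈ 24.09°.
For m_l = 4: cos θ = 4/√30, θ ≈ 43.09°.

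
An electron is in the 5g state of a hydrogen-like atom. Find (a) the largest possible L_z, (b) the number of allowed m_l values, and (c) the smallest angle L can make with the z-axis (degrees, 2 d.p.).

5g means n = 5, l = 4.
L_z,max = lℏ = 4ℏ.
There are 2l+1 = 9 values of m_l.
cos θ_min = 4/√20, so θ_min ≈ 26.57°.

L_z,max = 4ℏ; 9 values; θ_min ≈ 26.57°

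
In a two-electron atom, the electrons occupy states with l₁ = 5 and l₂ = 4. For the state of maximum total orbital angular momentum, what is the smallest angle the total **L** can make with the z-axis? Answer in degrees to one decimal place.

By the triangle rule, |l₁ − l₂| ≤ L ≤ l₁ + l₂.
Allowed values: L = 1, 2, 3, 4, 5, 6, 7, 8, 9.
The maximum is L = 9, with |L_tot| = ℏ√(9·10) = 3√10 ℏ.
The minimum angle with z is arccos(9/√90) ≈ 18.4°.

θ_min ≈ 18.4°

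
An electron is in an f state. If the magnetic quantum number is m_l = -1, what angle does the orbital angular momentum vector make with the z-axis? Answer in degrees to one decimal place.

θ ≈ 106.8°

An f state has l = 3.
|L|² = l(l+1)ℏ² = 12ℏ², so |L| = 2√3 ℏ.
L_z = m_l ℏ = −1ℏ.
cos θ = L_z/|L| = -1/√12, so θ ≈ 106.8°.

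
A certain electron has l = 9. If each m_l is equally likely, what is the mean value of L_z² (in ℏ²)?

⟨L_z²⟩ = 30 ℏ²

m_l runs from −9 to 9, i.e. {-9, -8, -7, -6, -5, -4, -3, -2, -1, 0, 1, 2, 3, 4, 5, 6, 7, 8, 9}.
⟨L_z²⟩ = ℏ²·(Σ m_l²)/(2l+1) = ℏ²·570/19 = 30ℏ².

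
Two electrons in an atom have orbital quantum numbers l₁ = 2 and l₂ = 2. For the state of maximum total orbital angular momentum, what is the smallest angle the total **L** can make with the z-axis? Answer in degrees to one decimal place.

The total orbital quantum number L ranges from |l₁ − l₂| to l₁ + l₂ in integer steps.
So L can be 0, 1, 2, 3, 4.
The maximum is L = 4, with |L_tot| = ℏ√(4·5) = 2√5 ℏ.
The minimum angle with z is arccos(4/√20) ≈ 26.6°.

θ_min ≈ 26.6°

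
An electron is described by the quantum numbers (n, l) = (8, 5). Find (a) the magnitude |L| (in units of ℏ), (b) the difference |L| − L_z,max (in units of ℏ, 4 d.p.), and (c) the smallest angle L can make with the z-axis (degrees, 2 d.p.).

|L| = √30 ℏ ≈ 5.477ℏ; |L|−L_z,max ≈ 0.4772ℏ; θ_min ≈ 24.09°

|L| = ℏ√(5·6) = √30 ℏ ≈ 5.477ℏ.
|L| − L_z,max = (√30 − 5)ℏ ≈ 0.4772ℏ.
cos θ_min = 5/√30, so θ_min ≈ 24.09°.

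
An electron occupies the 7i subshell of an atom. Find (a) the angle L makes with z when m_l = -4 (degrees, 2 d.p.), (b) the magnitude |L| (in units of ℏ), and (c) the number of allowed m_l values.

θ(m_l=-4) ≈ 128.11°; |L| = √42 ℏ ≈ 6.481ℏ; 13 values

The 7i subshell has l = 6.
For m_l = -4: cos θ = -4/√42, θ ≈ 128.11°.
|L| = ℏ√(6·7) = √42 ℏ ≈ 6.481ℏ.
There are 2l+1 = 13 values of m_l.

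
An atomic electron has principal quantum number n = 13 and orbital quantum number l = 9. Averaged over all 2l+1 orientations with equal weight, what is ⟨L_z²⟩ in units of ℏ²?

⟨L_z²⟩ = 30 ℏ²

m_l ∈ {-9, -8, -7, -6, -5, -4, -3, -2, -1, 0, 1, 2, 3, 4, 5, 6, 7, 8, 9}.
⟨L_z²⟩ = ℏ²·(Σ m_l²)/(2l+1) = ℏ²·570/19 = 30ℏ².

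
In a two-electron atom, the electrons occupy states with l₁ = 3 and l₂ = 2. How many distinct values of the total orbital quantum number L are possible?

5

The total orbital quantum number L ranges from |l₁ − l₂| to l₁ + l₂ in integer steps.
So L can be 1, 2, 3, 4, 5.
That is 5 values.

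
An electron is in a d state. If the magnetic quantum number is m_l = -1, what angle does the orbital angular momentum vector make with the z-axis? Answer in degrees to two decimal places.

θ ≈ 114.09°

For a d orbital, l = 2.
|L| = ℏ√(l(l+1)) = √6 ℏ.
L_z = m_l ℏ = −1ℏ.
cos θ = L_z/|L| = -1/√6, so θ ≈ 114.09°.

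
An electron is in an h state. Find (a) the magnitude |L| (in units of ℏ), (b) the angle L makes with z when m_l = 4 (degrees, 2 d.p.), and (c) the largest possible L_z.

The letter h corresponds to l = 5.
|L| = ℏ√(5·6) = √30 ℏ ≈ 5.477ℏ.
For m_l = 4: cos θ = 4/√30, θ ≈ 43.09°.
L_z,max = lℏ = 5ℏ.

|L| = √30 ℏ ≈ 5.477ℏ; θ(m_l=4) ≈ 43.09°; L_z,max = 5ℏ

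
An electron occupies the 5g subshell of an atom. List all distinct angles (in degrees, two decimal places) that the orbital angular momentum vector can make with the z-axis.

The 5g subshell has l = 4.
|L|² = l(l+1)ℏ² = 20ℏ², so |L| = 2√5 ℏ.
cos θ = m_l/√20 for each m_l ∈ {-4, -3, -2, -1, 0, 1, 2, 3, 4}.

θ ∈ {26.57°, 47.87°, 63.43°, 77.08°, 90.00°, 102.92°, 116.57°, 132.13°, 153.43°}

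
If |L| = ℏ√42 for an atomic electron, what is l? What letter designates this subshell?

l = 6 (i orbital)

|L| = ℏ√(l(l+1)), so l(l+1) = 42.
Solving: l = 6.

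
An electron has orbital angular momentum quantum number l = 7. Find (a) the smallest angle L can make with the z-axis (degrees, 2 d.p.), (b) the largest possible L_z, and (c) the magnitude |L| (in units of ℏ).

θ_min ≈ 20.70°; L_z,max = 7ℏ; |L| = 2√14 ℏ ≈ 7.483ℏ

cos θ_min = 7/√56, so θ_min ≈ 20.70°.
L_z,max = lℏ = 7ℏ.
|L| = ℏ√(7·8) = 2√14 ℏ ≈ 7.483ℏ.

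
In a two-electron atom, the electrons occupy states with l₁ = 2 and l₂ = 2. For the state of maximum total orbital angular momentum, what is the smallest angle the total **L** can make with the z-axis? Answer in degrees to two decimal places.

By the triangle rule, |l₁ − l₂| ≤ L ≤ l₁ + l₂.
So L can be 0, 1, 2, 3, 4.
The maximum is L = 4, with |L_tot| = ℏ√(4·5) = 2√5 ℏ.
The minimum angle with z is arccos(4/√20) ≈ 26.57°.

θ_min ≈ 26.57°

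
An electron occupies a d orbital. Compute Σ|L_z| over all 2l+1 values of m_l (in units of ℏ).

The letter d corresponds to l = 2.
The allowed m_l values are -2, -1, 0, 1, 2.
Σ|m_l| = l(l+1) = 6.

Σ|L_z| = 6 ℏ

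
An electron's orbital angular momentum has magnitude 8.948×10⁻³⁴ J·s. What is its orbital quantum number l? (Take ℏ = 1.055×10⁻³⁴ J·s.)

l = 8

Dividing by ℏ: |L|/ℏ ≈ 8.482.
l(l+1) ≈ 8.482² ≈ 71.94, so l = 8.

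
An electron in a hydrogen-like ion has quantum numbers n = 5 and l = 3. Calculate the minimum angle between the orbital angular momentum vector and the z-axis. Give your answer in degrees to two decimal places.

θ_min ≈ 30.00°

|L| = ℏ√(l(l+1)) = 2√3 ℏ.
The smallest angle corresponds to the largest L_z, i.e. m_l = l = 3, giving L_z = 3ℏ.
cos θ_min = 3/√12, so θ_min ≈ 30.00°.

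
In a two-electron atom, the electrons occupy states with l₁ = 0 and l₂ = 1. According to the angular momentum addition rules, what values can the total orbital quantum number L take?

L = 1

L runs from |0 − 1| = 1 to 0 + 1 = 1.
L ∈ {1}.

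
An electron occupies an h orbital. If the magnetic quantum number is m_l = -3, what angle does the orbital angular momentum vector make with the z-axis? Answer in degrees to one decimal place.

For an h orbital, l = 5.
|L|² = l(l+1)ℏ² = 30ℏ², so |L| = √30 ℏ.
L_z = m_l ℏ = −3ℏ.
cos θ = L_z/|L| = -3/√30, so θ ≈ 123.2°.

θ ≈ 123.2°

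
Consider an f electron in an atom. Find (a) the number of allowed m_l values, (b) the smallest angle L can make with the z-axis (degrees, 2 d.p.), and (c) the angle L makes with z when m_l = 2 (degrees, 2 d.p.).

7 values; θ_min ≈ 30.00°; θ(m_l=2) ≈ 54.74°

For an f orbital, l = 3.
There are 2l+1 = 7 values of m_l.
cos θ_min = 3/√12, so θ_min ≈ 30.00°.
For m_l = 2: cos θ = 2/√12, θ ≈ 54.74°.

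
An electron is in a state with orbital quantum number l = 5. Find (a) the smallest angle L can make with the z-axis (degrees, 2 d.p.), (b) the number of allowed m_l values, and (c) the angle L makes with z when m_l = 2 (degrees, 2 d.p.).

cos θ_min = 5/√30, so θ_min ≈ 24.09°.
There are 2l+1 = 11 values of m_l.
For m_l = 2: cos θ = 2/√30, θ ≈ 68.58°.

θ_min ≈ 24.09°; 11 values; θ(m_l=2) ≈ 68.58°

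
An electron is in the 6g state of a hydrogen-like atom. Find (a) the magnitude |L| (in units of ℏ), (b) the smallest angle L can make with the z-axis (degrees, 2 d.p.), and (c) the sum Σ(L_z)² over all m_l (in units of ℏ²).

The 6g subshell has l = 4.
|L| = ℏ√(4·5) = 2√5 ℏ ≈ 4.472ℏ.
cos θ_min = 4/√20, so θ_min ≈ 26.57°.
Σ m_l² = 60, so Σ(L_z)² = 60 ℏ².

|L| = 2√5 ℏ ≈ 4.472ℏ; θ_min ≈ 26.57°; Σ(L_z)² = 60 ℏ²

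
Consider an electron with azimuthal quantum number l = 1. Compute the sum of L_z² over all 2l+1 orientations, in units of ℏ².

Σ(L_z)² = 2 ℏ²

m_l runs from −1 to 1, i.e. {-1, 0, 1}.
Summing m² from −1 to 1: Σ m_l² = 2.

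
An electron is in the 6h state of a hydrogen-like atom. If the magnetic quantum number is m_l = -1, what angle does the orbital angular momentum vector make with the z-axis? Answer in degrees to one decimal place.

θ ≈ 100.5°

For 6h, l = 5.
|L| = ℏ√(l(l+1)) = √30 ℏ.
L_z = m_l ℏ = −1ℏ.
cos θ = L_z/|L| = -1/√30, so θ ≈ 100.5°.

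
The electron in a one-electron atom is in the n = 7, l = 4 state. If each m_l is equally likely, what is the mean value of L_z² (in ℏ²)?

The allowed m_l values are -4, -3, -2, -1, 0, 1, 2, 3, 4.
⟨L_z²⟩ = ℏ²·l(l+1)/3 = 6.667ℏ².

⟨L_z²⟩ = 6.667 ℏ²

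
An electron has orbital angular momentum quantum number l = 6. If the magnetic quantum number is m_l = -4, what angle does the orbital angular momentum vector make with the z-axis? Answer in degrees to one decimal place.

θ ≈ 128.1°

|L| = √(l(l+1)) ℏ = √42 ℏ.
L_z = m_l ℏ = −4ℏ.
cos θ = L_z/|L| = -4/√42, so θ ≈ 128.1°.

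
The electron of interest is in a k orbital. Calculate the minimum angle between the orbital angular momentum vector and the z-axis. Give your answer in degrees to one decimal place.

θ_min ≈ 20.7°

For a k orbital, l = 7.
|L| = √(l(l+1)) ℏ = 2√14 ℏ.
The smallest angle corresponds to the largest L_z, i.e. m_l = l = 7, giving L_z = 7ℏ.
cos θ_min = 7/√56, so θ_min ≈ 20.7°.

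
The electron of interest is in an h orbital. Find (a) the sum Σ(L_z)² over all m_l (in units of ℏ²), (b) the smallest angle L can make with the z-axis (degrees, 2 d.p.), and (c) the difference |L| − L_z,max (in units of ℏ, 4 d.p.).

Σ(L_z)² = 110 ℏ²; θ_min ≈ 24.09°; |L|−L_z,max ≈ 0.4772ℏ

An h state has l = 5.
Σ m_l² = 110, so Σ(L_z)² = 110 ℏ².
cos θ_min = 5/√30, so θ_min ≈ 24.09°.
|L| − L_z,max = (√30 − 5)ℏ ≈ 0.4772ℏ.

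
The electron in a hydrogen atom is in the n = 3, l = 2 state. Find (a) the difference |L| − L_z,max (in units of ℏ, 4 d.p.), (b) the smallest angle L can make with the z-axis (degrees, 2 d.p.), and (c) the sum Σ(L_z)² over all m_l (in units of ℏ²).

|L| − L_z,max = (√6 − 2)ℏ ≈ 0.4495ℏ.
cos θ_min = 2/√6, so θ_min ≈ 35.26°.
Σ m_l² = 10, so Σ(L_z)² = 10 ℏ².

|L|−L_z,max ≈ 0.4495ℏ; θ_min ≈ 35.26°; Σ(L_z)² = 10 ℏ²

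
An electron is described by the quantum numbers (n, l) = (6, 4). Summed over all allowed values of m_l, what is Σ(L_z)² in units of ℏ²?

m_l ∈ {-4, -3, -2, -1, 0, 1, 2, 3, 4}.
Σ m_l² = 2·(1 + 4 + 9 + 16) = 60.

Σ(L_z)² = 60 ℏ²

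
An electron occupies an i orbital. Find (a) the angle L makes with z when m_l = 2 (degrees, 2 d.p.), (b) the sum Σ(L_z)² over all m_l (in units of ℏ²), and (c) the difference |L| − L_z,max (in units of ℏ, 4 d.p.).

An i state has l = 6.
For m_l = 2: cos θ = 2/√42, θ ≈ 72.02°.
Σ m_l² = 182, so Σ(L_z)² = 182 ℏ².
|L| − L_z,max = (√42 − 6)ℏ ≈ 0.4807ℏ.

θ(m_l=2) ≈ 72.02°; Σ(L_z)² = 182 ℏ²; |L|−L_z,max ≈ 0.4807ℏ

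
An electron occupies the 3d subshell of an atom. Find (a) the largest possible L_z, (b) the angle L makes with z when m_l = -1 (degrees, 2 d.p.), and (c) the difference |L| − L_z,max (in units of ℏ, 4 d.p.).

L_z,max = 2ℏ; θ(m_l=-1) ≈ 114.09°; |L|−L_z,max ≈ 0.4495ℏ

The 3d subshell has l = 2.
L_z,max = lℏ = 2ℏ.
For m_l = -1: cos θ = -1/√6, θ ≈ 114.09°.
|L| − L_z,max = (√6 − 2)ℏ ≈ 0.4495ℏ.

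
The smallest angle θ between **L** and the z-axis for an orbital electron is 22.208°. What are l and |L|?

cos θ_min = l/√(l(l+1)) = √(l/(l+1)), so l/(l+1) = cos²(22.208°) = 0.8571.
l = cos²θ/sin²θ ≈ 6.
Then |L| = ℏ√(6·7) = √42 ℏ.

l = 6, |L| = √42 ℏ ≈ 6.481ℏ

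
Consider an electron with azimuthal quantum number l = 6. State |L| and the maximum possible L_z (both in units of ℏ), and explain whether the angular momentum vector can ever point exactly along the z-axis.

|L| = √42 ℏ ≈ 6.4807ℏ, while L_z,max = lℏ = 6ℏ.
Since |L| > L_z,max, the vector can never point exactly along z; the closest it comes is θ_min = arccos(6/√42) ≈ 22.2°.

No: L_z,max = 6ℏ < |L| = √42 ℏ ≈ 6.481ℏ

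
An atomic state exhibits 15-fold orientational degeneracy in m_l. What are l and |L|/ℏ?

l = 7, |L| = 2√14 ℏ ≈ 7.483ℏ

2l + 1 = 15 ⇒ l = 7.
|L| = ℏ√(l(l+1)) = ℏ√(7·8) = 2√14 ℏ.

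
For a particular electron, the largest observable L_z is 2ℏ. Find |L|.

|L| = √6 ℏ ≈ 2.449ℏ

L_z,max = lℏ, so l = 2.
|L| = ℏ√(l(l+1)) = √6 ℏ.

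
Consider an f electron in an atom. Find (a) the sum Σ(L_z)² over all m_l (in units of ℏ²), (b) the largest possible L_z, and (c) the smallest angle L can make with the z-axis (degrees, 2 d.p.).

An f state has l = 3.
Σ m_l² = 28, so Σ(L_z)² = 28 ℏ².
L_z,max = lℏ = 3ℏ.
cos θ_min = 3/√12, so θ_min ≈ 30.00°.

Σ(L_z)² = 28 ℏ²; L_z,max = 3ℏ; θ_min ≈ 30.00°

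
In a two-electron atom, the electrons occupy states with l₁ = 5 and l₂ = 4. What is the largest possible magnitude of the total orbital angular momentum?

The total orbital quantum number L ranges from |l₁ − l₂| to l₁ + l₂ in integer steps.
Allowed values: L = 1, 2, 3, 4, 5, 6, 7, 8, 9.
The largest magnitude corresponds to L = 9: |L_tot| = ℏ√(9·10) = 3√10 ℏ.

|L_tot|_max = 3√10 ℏ ≈ 9.487ℏ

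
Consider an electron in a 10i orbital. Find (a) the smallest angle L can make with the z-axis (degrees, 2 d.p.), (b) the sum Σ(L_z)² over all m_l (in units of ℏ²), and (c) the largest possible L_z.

10i means n = 10, l = 6.
cos θ_min = 6/√42, so θ_min ≈ 22.21°.
Σ m_l² = 182, so Σ(L_z)² = 182 ℏ².
L_z,max = lℏ = 6ℏ.

θ_min ≈ 22.21°; Σ(L_z)² = 182 ℏ²; L_z,max = 6ℏ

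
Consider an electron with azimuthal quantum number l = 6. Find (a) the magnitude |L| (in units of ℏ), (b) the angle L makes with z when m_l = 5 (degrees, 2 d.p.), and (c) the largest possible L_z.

|L| = ℏ√(6·7) = √42 ℏ ≈ 6.481ℏ.
For m_l = 5: cos θ = 5/√42, θ ≈ 39.51°.
L_z,max = lℏ = 6ℏ.

|L| = √42 ℏ ≈ 6.481ℏ; θ(m_l=5) ≈ 39.51°; L_z,max = 6ℏ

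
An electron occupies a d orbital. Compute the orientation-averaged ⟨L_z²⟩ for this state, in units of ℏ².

For a d orbital, l = 2.
The allowed m_l values are -2, -1, 0, 1, 2.
⟨L_z²⟩ = ℏ²·l(l+1)/3 = 2ℏ².

⟨L_z²⟩ = 2 ℏ²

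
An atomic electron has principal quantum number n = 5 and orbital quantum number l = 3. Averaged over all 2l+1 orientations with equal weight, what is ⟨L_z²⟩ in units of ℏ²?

⟨L_z²⟩ = 4 ℏ²

m_l ∈ {-3, -2, -1, 0, 1, 2, 3}.
⟨L_z²⟩ = ℏ²·(Σ m_l²)/(2l+1) = ℏ²·28/7 = 4ℏ².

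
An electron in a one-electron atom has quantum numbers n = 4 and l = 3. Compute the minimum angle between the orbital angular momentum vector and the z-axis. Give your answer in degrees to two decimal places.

|L|² = l(l+1)ℏ² = 12ℏ², so |L| = 2√3 ℏ.
The smallest angle corresponds to the largest L_z, i.e. m_l = l = 3, giving L_z = 3ℏ.
cos θ_min = 3/√12, so θ_min ≈ 30.00°.

θ_min ≈ 30.00°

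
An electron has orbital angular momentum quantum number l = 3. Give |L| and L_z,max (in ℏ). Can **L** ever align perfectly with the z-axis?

|L| = 2√3 ℏ ≈ 3.4641ℏ, while L_z,max = lℏ = 3ℏ.
Since |L| > L_z,max, the vector can never point exactly along z; the closest it comes is θ_min = arccos(3/√12) ≈ 30.0°.

No: L_z,max = 3ℏ < |L| = 2√3 ℏ ≈ 3.464ℏ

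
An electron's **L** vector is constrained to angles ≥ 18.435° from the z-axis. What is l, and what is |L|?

cos²θ_min = l/(l+1) = 0.9000.
l = cos²θ/sin²θ ≈ 9.
Then |L| = ℏ√(9·10) = 3√10 ℏ.

l = 9, |L| = 3√10 ℏ ≈ 9.487ℏ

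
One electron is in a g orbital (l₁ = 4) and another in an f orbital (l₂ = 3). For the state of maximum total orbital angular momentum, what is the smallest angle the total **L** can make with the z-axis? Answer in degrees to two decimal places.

L runs from |4 − 3| = 1 to 4 + 3 = 7.
L ∈ {1, 2, 3, 4, 5, 6, 7}.
The maximum is L = 7, with |L_tot| = ℏ√(7·8) = 2√14 ℏ.
The minimum angle with z is arccos(7/√56) ≈ 20.70°.

θ_min ≈ 20.70°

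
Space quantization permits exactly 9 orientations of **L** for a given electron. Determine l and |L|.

Since there are 2l+1 = 9 values of m_l, l = 4.
Then |L| = √(l(l+1)) ℏ = 2√5 ℏ.

l = 4, |L| = 2√5 ℏ ≈ 4.472ℏ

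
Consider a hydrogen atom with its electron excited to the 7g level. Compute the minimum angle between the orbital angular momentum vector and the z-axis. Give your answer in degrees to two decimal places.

The 7g level has l = 4.
|L| = √(l(l+1)) ℏ = 2√5 ℏ.
The smallest angle corresponds to the largest L_z, i.e. m_l = l = 4, giving L_z = 4ℏ.
cos θ_min = 4/√20, so θ_min ≈ 26.57°.

θ_min ≈ 26.57°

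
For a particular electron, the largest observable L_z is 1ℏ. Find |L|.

|L| = √2 ℏ ≈ 1.414ℏ

Since max m_l = l, l = 1.
|L| = ℏ√(l(l+1)) = √2 ℏ.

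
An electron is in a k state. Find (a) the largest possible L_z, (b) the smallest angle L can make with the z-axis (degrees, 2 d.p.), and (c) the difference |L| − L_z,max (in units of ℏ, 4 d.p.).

L_z,max = 7ℏ; θ_min ≈ 20.70°; |L|−L_z,max ≈ 0.4833ℏ

A k state has l = 7.
L_z,max = lℏ = 7ℏ.
cos θ_min = 7/√56, so θ_min ≈ 20.70°.
|L| − L_z,max = (2√14 − 7)ℏ ≈ 0.4833ℏ.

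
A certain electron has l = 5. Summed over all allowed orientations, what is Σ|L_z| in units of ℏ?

Σ|L_z| = 30 ℏ

m_l ∈ {-5, -4, -3, -2, -1, 0, 1, 2, 3, 4, 5}.
Σ|m_l| = l(l+1) = 30.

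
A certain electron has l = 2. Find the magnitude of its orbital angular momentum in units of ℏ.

|L| = √6 ℏ ≈ 2.449ℏ

|L| = ℏ√(l(l+1)) = ℏ√(2·3) = √6 ℏ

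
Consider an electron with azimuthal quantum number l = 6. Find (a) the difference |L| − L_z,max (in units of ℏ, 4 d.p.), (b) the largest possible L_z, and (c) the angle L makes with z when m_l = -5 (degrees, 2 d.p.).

|L| − L_z,max = (√42 − 6)ℏ ≈ 0.4807ℏ.
L_z,max = lℏ = 6ℏ.
For m_l = -5: cos θ = -5/√42, θ ≈ 140.49°.

|L|−L_z,max ≈ 0.4807ℏ; L_z,max = 6ℏ; θ(m_l=-5) ≈ 140.49°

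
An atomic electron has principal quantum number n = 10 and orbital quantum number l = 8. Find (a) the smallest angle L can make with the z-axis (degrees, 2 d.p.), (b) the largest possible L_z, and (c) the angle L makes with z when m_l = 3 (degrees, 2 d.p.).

cos θ_min = 8/√72, so θ_min ≈ 19.47°.
L_z,max = lℏ = 8ℏ.
For m_l = 3: cos θ = 3/√72, θ ≈ 69.30°.

θ_min ≈ 19.47°; L_z,max = 8ℏ; θ(m_l=3) ≈ 69.30°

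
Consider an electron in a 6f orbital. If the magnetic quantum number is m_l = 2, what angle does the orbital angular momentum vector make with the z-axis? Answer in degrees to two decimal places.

θ ≈ 54.74°

For 6f, l = 3.
|L| = ℏ√(l(l+1)) = 2√3 ℏ.
L_z = m_l ℏ = 2ℏ.
cos θ = L_z/|L| = 2/√12, so θ ≈ 54.74°.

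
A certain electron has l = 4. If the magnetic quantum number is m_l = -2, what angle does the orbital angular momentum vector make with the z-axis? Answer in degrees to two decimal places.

θ ≈ 116.57°

|L| = √(l(l+1)) ℏ = 2√5 ℏ.
L_z = m_l ℏ = −2ℏ.
cos θ = L_z/|L| = -2/√20, so θ ≈ 116.57°.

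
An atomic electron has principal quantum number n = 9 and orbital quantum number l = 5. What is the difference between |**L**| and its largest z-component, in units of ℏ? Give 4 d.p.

|L| = √30 ℏ ≈ 5.4772ℏ, while L_z,max = lℏ = 5ℏ.
The difference is (√30 − 5)ℏ ≈ 0.4772ℏ.

|L| − L_z,max ≈ 0.4772ℏ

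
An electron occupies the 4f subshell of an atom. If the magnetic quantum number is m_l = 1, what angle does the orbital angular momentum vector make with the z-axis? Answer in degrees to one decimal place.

θ ≈ 73.2°

For 4f, l = 3.
|L|² = l(l+1)ℏ² = 12ℏ², so |L| = 2√3 ℏ.
L_z = m_l ℏ = 1ℏ.
cos θ = L_z/|L| = 1/√12, so θ ≈ 73.2°.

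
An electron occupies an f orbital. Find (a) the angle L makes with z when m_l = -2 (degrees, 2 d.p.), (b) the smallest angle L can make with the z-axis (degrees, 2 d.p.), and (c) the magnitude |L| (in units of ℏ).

θ(m_l=-2) ≈ 125.26°; θ_min ≈ 30.00°; |L| = 2√3 ℏ ≈ 3.464ℏ

For an f orbital, l = 3.
For m_l = -2: cos θ = -2/√12, θ ≈ 125.26°.
cos θ_min = 3/√12, so θ_min ≈ 30.00°.
|L| = ℏ√(3·4) = 2√3 ℏ ≈ 3.464ℏ.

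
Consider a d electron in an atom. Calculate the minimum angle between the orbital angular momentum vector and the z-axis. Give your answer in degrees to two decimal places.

The letter d corresponds to l = 2.
|L| = ℏ√(l(l+1)) = √6 ℏ.
The smallest angle corresponds to the largest L_z, i.e. m_l = l = 2, giving L_z = 2ℏ.
cos θ_min = 2/√6, so θ_min ≈ 35.26°.

θ_min ≈ 35.26°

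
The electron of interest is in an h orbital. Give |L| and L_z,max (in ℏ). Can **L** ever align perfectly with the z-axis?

The letter h corresponds to l = 5.
|L| = √30 ℏ ≈ 5.4772ℏ, while L_z,max = lℏ = 5ℏ.
Since |L| > L_z,max, the vector can never point exactly along z; the closest it comes is θ_min = arccos(5/√30) ≈ 24.1°.

No: L_z,max = 5ℏ < |L| = √30 ℏ ≈ 5.477ℏ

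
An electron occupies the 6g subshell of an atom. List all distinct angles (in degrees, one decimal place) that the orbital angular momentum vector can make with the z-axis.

The 6g subshell has l = 4.
|L| = √(l(l+1)) ℏ = 2√5 ℏ.
cos θ = m_l/√20 for each m_l ∈ {-4, -3, -2, -1, 0, 1, 2, 3, 4}.

θ ∈ {26.6°, 47.9°, 63.4°, 77.1°, 90.0°, 102.9°, 116.6°, 132.1°, 153.4°}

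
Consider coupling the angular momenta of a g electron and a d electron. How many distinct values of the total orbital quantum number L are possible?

5

The total orbital quantum number L ranges from |l₁ − l₂| to l₁ + l₂ in integer steps.
Allowed values: L = 2, 3, 4, 5, 6.
That is 5 values.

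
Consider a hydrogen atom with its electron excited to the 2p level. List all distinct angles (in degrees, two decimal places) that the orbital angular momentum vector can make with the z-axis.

θ ∈ {45.00°, 90.00°, 135.00°}

The 2p level has l = 1.
|L| = ℏ√(l(l+1)) = √2 ℏ.
cos θ = m_l/√2 for each m_l ∈ {-1, 0, 1}.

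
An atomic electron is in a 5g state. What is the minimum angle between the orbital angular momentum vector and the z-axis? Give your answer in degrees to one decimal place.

5g means n = 5, l = 4.
|L| = √(l(l+1)) ℏ = 2√5 ℏ.
The smallest angle corresponds to the largest L_z, i.e. m_l = l = 4, giving L_z = 4ℏ.
cos θ_min = 4/√20, so θ_min ≈ 26.6°.

θ_min ≈ 26.6°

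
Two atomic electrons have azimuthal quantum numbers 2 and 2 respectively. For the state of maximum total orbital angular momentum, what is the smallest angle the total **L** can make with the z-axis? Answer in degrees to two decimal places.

By the triangle rule, |l₁ − l₂| ≤ L ≤ l₁ + l₂.
L ∈ {0, 1, 2, 3, 4}.
The maximum is L = 4, with |L_tot| = ℏ√(4·5) = 2√5 ℏ.
The minimum angle with z is arccos(4/√20) ≈ 26.57°.

θ_min ≈ 26.57°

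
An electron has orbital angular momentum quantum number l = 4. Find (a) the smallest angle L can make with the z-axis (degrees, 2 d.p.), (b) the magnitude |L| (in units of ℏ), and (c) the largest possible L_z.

θ_min ≈ 26.57°; |L| = 2√5 ℏ ≈ 4.472ℏ; L_z,max = 4ℏ

cos θ_min = 4/√20, so θ_min ≈ 26.57°.
|L| = ℏ√(4·5) = 2√5 ℏ ≈ 4.472ℏ.
L_z,max = lℏ = 4ℏ.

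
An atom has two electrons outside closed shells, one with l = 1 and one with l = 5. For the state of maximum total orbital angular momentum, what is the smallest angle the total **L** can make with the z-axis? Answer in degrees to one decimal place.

Angular momentum addition gives L = |l₁ − l₂|, …, l₁ + l₂.
So L can be 4, 5, 6.
The maximum is L = 6, with |L_tot| = ℏ√(6·7) = √42 ℏ.
The minimum angle with z is arccos(6/√42) ≈ 22.2°.

θ_min ≈ 22.2°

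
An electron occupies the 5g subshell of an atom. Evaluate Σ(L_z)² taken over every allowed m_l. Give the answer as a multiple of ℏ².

The 5g subshell has l = 4.
The allowed m_l values are -4, -3, -2, -1, 0, 1, 2, 3, 4.
Σ m_l² = 2·(1 + 4 + 9 + 16) = 60.

Σ(L_z)² = 60 ℏ²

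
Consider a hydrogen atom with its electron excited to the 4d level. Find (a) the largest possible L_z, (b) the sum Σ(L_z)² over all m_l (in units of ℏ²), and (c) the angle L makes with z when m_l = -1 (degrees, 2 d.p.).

L_z,max = 2ℏ; Σ(L_z)² = 10 ℏ²; θ(m_l=-1) ≈ 114.09°

The 4d level has l = 2.
L_z,max = lℏ = 2ℏ.
Σ m_l² = 10, so Σ(L_z)² = 10 ℏ².
For m_l = -1: cos θ = -1/√6, θ ≈ 114.09°.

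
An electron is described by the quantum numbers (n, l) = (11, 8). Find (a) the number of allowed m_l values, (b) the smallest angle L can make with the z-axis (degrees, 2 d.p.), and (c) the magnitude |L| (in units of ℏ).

17 values; θ_min ≈ 19.47°; |L| = 6√2 ℏ ≈ 8.485ℏ

There are 2l+1 = 17 values of m_l.
cos θ_min = 8/√72, so θ_min ≈ 19.47°.
|L| = ℏ√(8·9) = 6√2 ℏ ≈ 8.485ℏ.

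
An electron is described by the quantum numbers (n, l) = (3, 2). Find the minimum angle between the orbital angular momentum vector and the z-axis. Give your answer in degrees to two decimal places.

θ_min ≈ 35.26°

|L| = √(l(l+1)) ℏ = √6 ℏ.
The smallest angle corresponds to the largest L_z, i.e. m_l = l = 2, giving L_z = 2ℏ.
cos θ_min = 2/√6, so θ_min ≈ 35.26°.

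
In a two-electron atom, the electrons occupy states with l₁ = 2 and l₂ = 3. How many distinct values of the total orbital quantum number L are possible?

5

The total orbital quantum number L ranges from |l₁ − l₂| to l₁ + l₂ in integer steps.
So L can be 1, 2, 3, 4, 5.
That is 5 values.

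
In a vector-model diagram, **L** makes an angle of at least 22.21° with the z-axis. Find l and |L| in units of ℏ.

l = 6, |L| = √42 ℏ ≈ 6.481ℏ

At minimum angle, m_l = l, so cos θ = l/√(l(l+1)); cos²θ = l/(l+1) = 0.8571.
Solving: l = 6.
Then |L| = ℏ√(6·7) = √42 ℏ.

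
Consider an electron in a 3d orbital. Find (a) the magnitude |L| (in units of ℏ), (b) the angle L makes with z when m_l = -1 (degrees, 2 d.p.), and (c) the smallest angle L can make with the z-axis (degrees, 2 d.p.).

For 3d, l = 2.
|L| = ℏ√(2·3) = √6 ℏ ≈ 2.449ℏ.
For m_l = -1: cos θ = -1/√6, θ ≈ 114.09°.
cos θ_min = 2/√6, so θ_min ≈ 35.26°.

|L| = √6 ℏ ≈ 2.449ℏ; θ(m_l=-1) ≈ 114.09°; θ_min ≈ 35.26°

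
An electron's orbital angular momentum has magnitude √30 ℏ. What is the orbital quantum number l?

l = 5

|L| = ℏ√(l(l+1)), so l(l+1) = 30.
l² + l − 30 = 0 ⇒ l = 5.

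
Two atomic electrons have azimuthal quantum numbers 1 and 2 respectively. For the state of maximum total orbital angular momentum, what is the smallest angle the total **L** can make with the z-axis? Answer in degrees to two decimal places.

L runs from |1 − 2| = 1 to 1 + 2 = 3.
So L can be 1, 2, 3.
The maximum is L = 3, with |L_tot| = ℏ√(3·4) = 2√3 ℏ.
The minimum angle with z is arccos(3/√12) ≈ 30.00°.

θ_min ≈ 30.00°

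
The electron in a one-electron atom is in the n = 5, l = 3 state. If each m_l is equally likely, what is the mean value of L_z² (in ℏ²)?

⟨L_z²⟩ = 4 ℏ²

The allowed m_l values are -3, -2, -1, 0, 1, 2, 3.
⟨L_z²⟩ = ℏ²·l(l+1)/3 = 4ℏ².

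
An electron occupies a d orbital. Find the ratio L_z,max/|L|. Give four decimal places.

For a d orbital, l = 2.
|L| = √6 ℏ ≈ 2.4495ℏ, while L_z,max = lℏ = 2ℏ.
L_z,max/|L| = 2/√6 = 0.8165.

L_z,max/|L| = 0.8165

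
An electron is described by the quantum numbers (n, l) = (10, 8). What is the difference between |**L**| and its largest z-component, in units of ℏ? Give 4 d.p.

|L| = 6√2 ℏ ≈ 8.4853ℏ, while L_z,max = lℏ = 8ℏ.
The difference is (6√2 − 8)ℏ ≈ 0.4853ℏ.

|L| − L_z,max ≈ 0.4853ℏ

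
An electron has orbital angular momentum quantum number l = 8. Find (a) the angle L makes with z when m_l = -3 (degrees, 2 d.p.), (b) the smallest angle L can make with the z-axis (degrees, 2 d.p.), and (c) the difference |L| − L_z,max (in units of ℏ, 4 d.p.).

For m_l = -3: cos θ = -3/√72, θ ≈ 110.70°.
cos θ_min = 8/√72, so θ_min ≈ 19.47°.
|L| − L_z,max = (6√2 − 8)ℏ ≈ 0.4853ℏ.

θ(m_l=-3) ≈ 110.70°; θ_min ≈ 19.47°; |L|−L_z,max ≈ 0.4853ℏ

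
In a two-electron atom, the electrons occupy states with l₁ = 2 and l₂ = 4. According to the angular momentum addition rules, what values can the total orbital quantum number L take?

By the triangle rule, |l₁ − l₂| ≤ L ≤ l₁ + l₂.
Allowed values: L = 2, 3, 4, 5, 6.

L = 2, 3, 4, 5, 6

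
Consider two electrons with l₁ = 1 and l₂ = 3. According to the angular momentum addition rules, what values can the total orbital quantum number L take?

L = 2, 3, 4

The total orbital quantum number L ranges from |l₁ − l₂| to l₁ + l₂ in integer steps.
So L can be 2, 3, 4.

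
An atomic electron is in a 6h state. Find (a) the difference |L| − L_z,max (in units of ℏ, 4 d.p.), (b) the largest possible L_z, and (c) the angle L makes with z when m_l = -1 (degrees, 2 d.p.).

|L|−L_z,max ≈ 0.4772ℏ; L_z,max = 5ℏ; θ(m_l=-1) ≈ 100.52°

6h means n = 6, l = 5.
|L| − L_z,max = (√30 − 5)ℏ ≈ 0.4772ℏ.
L_z,max = lℏ = 5ℏ.
For m_l = -1: cos θ = -1/√30, θ ≈ 100.52°.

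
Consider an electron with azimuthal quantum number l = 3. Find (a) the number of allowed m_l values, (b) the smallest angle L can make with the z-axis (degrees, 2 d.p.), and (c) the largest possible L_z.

There are 2l+1 = 7 values of m_l.
cos θ_min = 3/√12, so θ_min ≈ 30.00°.
L_z,max = lℏ = 3ℏ.

7 values; θ_min ≈ 30.00°; L_z,max = 3ℏ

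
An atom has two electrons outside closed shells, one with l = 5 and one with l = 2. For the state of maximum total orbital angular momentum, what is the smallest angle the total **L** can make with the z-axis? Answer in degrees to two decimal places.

L runs from |5 − 2| = 3 to 5 + 2 = 7.
Allowed values: L = 3, 4, 5, 6, 7.
The maximum is L = 7, with |L_tot| = ℏ√(7·8) = 2√14 ℏ.
The minimum angle with z is arccos(7/√56) ≈ 20.70°.

θ_min ≈ 20.70°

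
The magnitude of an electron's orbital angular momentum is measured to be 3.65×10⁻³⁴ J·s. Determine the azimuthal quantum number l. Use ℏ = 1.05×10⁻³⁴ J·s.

l = 3

In units of ℏ, |L| ≈ 3.476.
Set l(l+1) = 12.08; the integer solution is l = 3.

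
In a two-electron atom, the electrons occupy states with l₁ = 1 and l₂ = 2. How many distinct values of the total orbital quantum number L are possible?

3

Angular momentum addition gives L = |l₁ − l₂|, …, l₁ + l₂.
L ∈ {1, 2, 3}.
That is 3 values.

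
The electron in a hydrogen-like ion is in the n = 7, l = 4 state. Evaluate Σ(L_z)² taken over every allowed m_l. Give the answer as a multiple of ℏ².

Σ(L_z)² = 60 ℏ²

The allowed m_l values are -4, -3, -2, -1, 0, 1, 2, 3, 4.
Σ m_l² = l(l+1)(2l+1)/3 = 4·5·9/3 = 60.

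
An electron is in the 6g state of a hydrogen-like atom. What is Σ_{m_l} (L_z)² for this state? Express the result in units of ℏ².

6g means n = 6, l = 4.
m_l ∈ {-4, -3, -2, -1, 0, 1, 2, 3, 4}.
Summing m² from −4 to 4: Σ m_l² = 60.

Σ(L_z)² = 60 ℏ²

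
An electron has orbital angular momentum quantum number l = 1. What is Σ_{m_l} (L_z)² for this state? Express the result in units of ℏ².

Σ(L_z)² = 2 ℏ²

m_l ∈ {-1, 0, 1}.
Summing m² from −1 to 1: Σ m_l² = 2.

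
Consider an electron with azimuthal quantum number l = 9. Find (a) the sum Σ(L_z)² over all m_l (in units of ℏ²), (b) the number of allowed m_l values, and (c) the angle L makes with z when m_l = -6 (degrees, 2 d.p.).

Σ m_l² = 570, so Σ(L_z)² = 570 ℏ².
There are 2l+1 = 19 values of m_l.
For m_l = -6: cos θ = -6/√90, θ ≈ 129.23°.

Σ(L_z)² = 570 ℏ²; 19 values; θ(m_l=-6) ≈ 129.23°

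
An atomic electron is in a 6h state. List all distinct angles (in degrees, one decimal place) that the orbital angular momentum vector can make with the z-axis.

θ ∈ {24.1°, 43.1°, 56.8°, 68.6°, 79.5°, 90.0°, 100.5°, 111.4°, 123.2°, 136.9°, 155.9°}

6h means n = 6, l = 5.
|L|² = l(l+1)ℏ² = 30ℏ², so |L| = √30 ℏ.
cos θ = m_l/√30 for each m_l ∈ {-5, -4, -3, -2, -1, 0, 1, 2, 3, 4, 5}.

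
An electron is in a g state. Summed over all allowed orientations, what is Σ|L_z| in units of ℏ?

Σ|L_z| = 20 ℏ

For a g orbital, l = 4.
m_l runs from −4 to 4, i.e. {-4, -3, -2, -1, 0, 1, 2, 3, 4}.
Σ|m_l| = 2·4(4+1)/2 = 20.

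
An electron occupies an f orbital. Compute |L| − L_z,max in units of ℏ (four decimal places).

|L| − L_z,max ≈ 0.4641ℏ

The letter f corresponds to l = 3.
|L| = 2√3 ℏ ≈ 3.4641ℏ, while L_z,max = lℏ = 3ℏ.
The difference is (2√3 − 3)ℏ ≈ 0.4641ℏ.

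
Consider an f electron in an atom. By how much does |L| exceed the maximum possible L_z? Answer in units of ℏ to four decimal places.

The letter f corresponds to l = 3.
|L| = 2√3 ℏ ≈ 3.4641ℏ, while L_z,max = lℏ = 3ℏ.
The difference is (2√3 − 3)ℏ ≈ 0.4641ℏ.

|L| − L_z,max ≈ 0.4641ℏ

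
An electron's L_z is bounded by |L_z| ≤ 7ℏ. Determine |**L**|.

Since max m_l = l, l = 7.
Then |L| = ℏ√(7·8) = 2√14 ℏ.

|L| = 2√14 ℏ ≈ 7.483ℏ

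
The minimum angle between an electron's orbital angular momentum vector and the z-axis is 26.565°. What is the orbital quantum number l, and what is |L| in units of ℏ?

At minimum angle, m_l = l, so cos θ = l/√(l(l+1)); cos²θ = l/(l+1) = 0.8000.
Solving: l = 4.
Then |L| = ℏ√(4·5) = 2√5 ℏ.

l = 4, |L| = 2√5 ℏ ≈ 4.472ℏ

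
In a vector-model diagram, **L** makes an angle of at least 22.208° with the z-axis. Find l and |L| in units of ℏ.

cos²θ_min = l/(l+1) = 0.8571.
Thus l = 0.8571/(1 − 0.8571) ≈ 6.
Then |L| = ℏ√(6·7) = √42 ℏ.

l = 6, |L| = √42 ℏ ≈ 6.481ℏ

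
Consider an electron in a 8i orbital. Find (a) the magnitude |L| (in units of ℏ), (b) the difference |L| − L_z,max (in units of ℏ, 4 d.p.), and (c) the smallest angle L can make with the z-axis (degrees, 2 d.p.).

For 8i, l = 6.
|L| = ℏ√(6·7) = √42 ℏ ≈ 6.481ℏ.
|L| − L_z,max = (√42 − 6)ℏ ≈ 0.4807ℏ.
cos θ_min = 6/√42, so θ_min ≈ 22.21°.

|L| = √42 ℏ ≈ 6.481ℏ; |L|−L_z,max ≈ 0.4807ℏ; θ_min ≈ 22.21°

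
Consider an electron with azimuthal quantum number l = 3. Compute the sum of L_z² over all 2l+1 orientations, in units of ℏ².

Σ(L_z)² = 28 ℏ²

m_l ∈ {-3, -2, -1, 0, 1, 2, 3}.
Σ m_l² = 2·(1 + 4 + 9) = 28.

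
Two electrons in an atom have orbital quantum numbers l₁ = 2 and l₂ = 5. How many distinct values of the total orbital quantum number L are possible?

Angular momentum addition gives L = |l₁ − l₂|, …, l₁ + l₂.
L ∈ {3, 4, 5, 6, 7}.
That is 5 values.

5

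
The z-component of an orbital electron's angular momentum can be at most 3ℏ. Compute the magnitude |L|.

|L| = 2√3 ℏ ≈ 3.464ℏ

L_z,max = lℏ, so l = 3.
|L| = ℏ√(l(l+1)) = 2√3 ℏ.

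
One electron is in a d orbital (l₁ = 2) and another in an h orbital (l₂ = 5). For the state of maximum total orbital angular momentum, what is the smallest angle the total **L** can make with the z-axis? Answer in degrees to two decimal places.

Angular momentum addition gives L = |l₁ − l₂|, …, l₁ + l₂.
So L can be 3, 4, 5, 6, 7.
The maximum is L = 7, with |L_tot| = ℏ√(7·8) = 2√14 ℏ.
The minimum angle with z is arccos(7/√56) ≈ 20.70°.

θ_min ≈ 20.70°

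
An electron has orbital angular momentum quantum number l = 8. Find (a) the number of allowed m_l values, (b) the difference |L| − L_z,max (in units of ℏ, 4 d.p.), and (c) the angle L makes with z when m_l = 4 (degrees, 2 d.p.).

17 values; |L|−L_z,max ≈ 0.4853ℏ; θ(m_l=4) ≈ 61.87°

There are 2l+1 = 17 values of m_l.
|L| − L_z,max = (6√2 − 8)ℏ ≈ 0.4853ℏ.
For m_l = 4: cos θ = 4/√72, θ ≈ 61.87°.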